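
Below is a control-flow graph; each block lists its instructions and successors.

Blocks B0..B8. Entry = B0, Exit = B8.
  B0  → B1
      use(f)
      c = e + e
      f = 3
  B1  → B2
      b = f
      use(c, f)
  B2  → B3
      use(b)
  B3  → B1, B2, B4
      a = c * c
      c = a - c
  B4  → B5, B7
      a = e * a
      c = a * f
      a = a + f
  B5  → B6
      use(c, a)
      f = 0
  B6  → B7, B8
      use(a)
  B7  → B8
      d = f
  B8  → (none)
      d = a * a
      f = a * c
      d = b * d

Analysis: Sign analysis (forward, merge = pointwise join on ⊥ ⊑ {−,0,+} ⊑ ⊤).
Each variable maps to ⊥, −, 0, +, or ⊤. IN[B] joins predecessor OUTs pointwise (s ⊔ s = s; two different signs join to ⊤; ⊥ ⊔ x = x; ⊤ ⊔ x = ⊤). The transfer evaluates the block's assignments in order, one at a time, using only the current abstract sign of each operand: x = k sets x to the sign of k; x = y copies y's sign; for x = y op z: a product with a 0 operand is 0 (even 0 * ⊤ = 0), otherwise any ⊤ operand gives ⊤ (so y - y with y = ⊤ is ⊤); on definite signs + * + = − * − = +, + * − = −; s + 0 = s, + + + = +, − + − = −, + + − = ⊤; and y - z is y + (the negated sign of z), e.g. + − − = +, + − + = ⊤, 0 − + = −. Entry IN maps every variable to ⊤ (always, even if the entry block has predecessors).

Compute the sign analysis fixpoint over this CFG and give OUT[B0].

Answer: {a: ⊤, b: ⊤, c: ⊤, d: ⊤, e: ⊤, f: +}

Working:
Converged values:
  B0: | IN=(all ⊤) | OUT={f:+; rest ⊤}
  B1: | IN={f:+; rest ⊤} | OUT={b:+, f:+; rest ⊤}
  B2: | IN={b:+, f:+; rest ⊤} | OUT={b:+, f:+; rest ⊤}
  B3: | IN={b:+, f:+; rest ⊤} | OUT={b:+, f:+; rest ⊤}
  B4: | IN={b:+, f:+; rest ⊤} | OUT={b:+, f:+; rest ⊤}
  B5: | IN={b:+, f:+; rest ⊤} | OUT={b:+, f:0; rest ⊤}
  B6: | IN={b:+, f:0; rest ⊤} | OUT={b:+, f:0; rest ⊤}
  B7: | IN={b:+; rest ⊤} | OUT={b:+; rest ⊤}
  B8: | IN={b:+; rest ⊤} | OUT={b:+; rest ⊤}

B0 is the boundary node: IN[B0] = {a: ⊤, b: ⊤, c: ⊤, d: ⊤, e: ⊤, f: ⊤}
Applying B0's transfer function to that IN value gives OUT[B0] (row B0 above).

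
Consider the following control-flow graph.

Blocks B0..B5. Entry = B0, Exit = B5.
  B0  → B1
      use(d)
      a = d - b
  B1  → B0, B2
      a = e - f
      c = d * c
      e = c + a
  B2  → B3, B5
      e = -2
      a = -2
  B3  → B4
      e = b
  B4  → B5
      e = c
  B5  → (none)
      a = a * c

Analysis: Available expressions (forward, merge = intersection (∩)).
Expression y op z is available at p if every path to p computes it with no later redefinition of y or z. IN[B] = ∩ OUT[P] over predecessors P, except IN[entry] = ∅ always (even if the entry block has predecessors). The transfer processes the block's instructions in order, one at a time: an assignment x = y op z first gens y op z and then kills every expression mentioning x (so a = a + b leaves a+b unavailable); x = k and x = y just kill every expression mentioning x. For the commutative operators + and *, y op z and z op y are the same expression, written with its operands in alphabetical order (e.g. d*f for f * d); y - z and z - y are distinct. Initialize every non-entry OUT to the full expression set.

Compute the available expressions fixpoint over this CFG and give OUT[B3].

Fixpoint table:
  B0: | IN={} | OUT={d-b}
  B1: | IN={d-b} | OUT={a+c, d-b}
  B2: | IN={a+c, d-b} | OUT={d-b}
  B3: | IN={d-b} | OUT={d-b}
  B4: | IN={d-b} | OUT={d-b}
  B5: | IN={d-b} | OUT={d-b}

Merge at B3: IN[B3] = OUT[B2] = {d-b}
Applying B3's transfer function to that IN value gives OUT[B3] (row B3 above).

Answer: {d-b}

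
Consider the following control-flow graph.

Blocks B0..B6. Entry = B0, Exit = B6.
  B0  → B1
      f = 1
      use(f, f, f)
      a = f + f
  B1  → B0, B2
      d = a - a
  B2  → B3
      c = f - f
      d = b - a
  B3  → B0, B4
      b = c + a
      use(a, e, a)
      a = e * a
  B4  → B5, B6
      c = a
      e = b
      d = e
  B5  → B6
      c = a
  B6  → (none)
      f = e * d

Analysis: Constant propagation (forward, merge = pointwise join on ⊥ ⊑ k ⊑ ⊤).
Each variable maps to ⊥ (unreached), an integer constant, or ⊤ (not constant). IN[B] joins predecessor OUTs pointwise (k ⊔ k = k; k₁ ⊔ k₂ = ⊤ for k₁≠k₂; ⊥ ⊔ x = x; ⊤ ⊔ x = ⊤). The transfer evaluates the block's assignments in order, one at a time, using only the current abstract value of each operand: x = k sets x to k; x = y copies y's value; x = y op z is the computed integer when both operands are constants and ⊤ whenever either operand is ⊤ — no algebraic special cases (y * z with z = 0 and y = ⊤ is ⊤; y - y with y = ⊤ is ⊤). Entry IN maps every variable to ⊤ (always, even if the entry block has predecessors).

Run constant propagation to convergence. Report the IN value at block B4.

Answer: {a: ⊤, b: 2, c: 0, d: ⊤, e: ⊤, f: 1}

Working:
Fixpoint table:
  B0:   IN=(all ⊤)   OUT={a:2, f:1; rest ⊤}
  B1:   IN={a:2, f:1; rest ⊤}   OUT={a:2, d:0, f:1; rest ⊤}
  B2:   IN={a:2, d:0, f:1; rest ⊤}   OUT={a:2, c:0, f:1; rest ⊤}
  B3:   IN={a:2, c:0, f:1; rest ⊤}   OUT={b:2, c:0, f:1; rest ⊤}
  B4:   IN={b:2, c:0, f:1; rest ⊤}   OUT={b:2, d:2, e:2, f:1; rest ⊤}
  B5:   IN={b:2, d:2, e:2, f:1; rest ⊤}   OUT={b:2, d:2, e:2, f:1; rest ⊤}
  B6:   IN={b:2, d:2, e:2, f:1; rest ⊤}   OUT={b:2, d:2, e:2, f:4; rest ⊤}

Merge at B4: IN[B4] = OUT[B3] = {a: ⊤, b: 2, c: 0, d: ⊤, e: ⊤, f: 1}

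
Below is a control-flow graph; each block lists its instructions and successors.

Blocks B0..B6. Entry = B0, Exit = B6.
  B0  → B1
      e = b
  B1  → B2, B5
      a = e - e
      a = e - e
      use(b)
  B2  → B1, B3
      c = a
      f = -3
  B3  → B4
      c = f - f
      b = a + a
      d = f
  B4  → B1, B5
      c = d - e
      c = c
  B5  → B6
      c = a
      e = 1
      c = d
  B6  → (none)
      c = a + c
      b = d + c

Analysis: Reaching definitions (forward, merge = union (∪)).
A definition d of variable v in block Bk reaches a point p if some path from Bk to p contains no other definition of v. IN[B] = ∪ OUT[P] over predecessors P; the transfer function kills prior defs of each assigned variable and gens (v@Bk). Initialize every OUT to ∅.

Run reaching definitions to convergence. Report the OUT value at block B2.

Answer: {a@B1, b@B3, c@B2, d@B3, e@B0, f@B2}

Working:
Fixpoint table:
  B0:  IN={}  OUT={e@B0}
  B1:  IN={a@B1, b@B3, c@B2, c@B4, d@B3, e@B0, f@B2}  OUT={a@B1, b@B3, c@B2, c@B4, d@B3, e@B0, f@B2}
  B2:  IN={a@B1, b@B3, c@B2, c@B4, d@B3, e@B0, f@B2}  OUT={a@B1, b@B3, c@B2, d@B3, e@B0, f@B2}
  B3:  IN={a@B1, b@B3, c@B2, d@B3, e@B0, f@B2}  OUT={a@B1, b@B3, c@B3, d@B3, e@B0, f@B2}
  B4:  IN={a@B1, b@B3, c@B3, d@B3, e@B0, f@B2}  OUT={a@B1, b@B3, c@B4, d@B3, e@B0, f@B2}
  B5:  IN={a@B1, b@B3, c@B2, c@B4, d@B3, e@B0, f@B2}  OUT={a@B1, b@B3, c@B5, d@B3, e@B5, f@B2}
  B6:  IN={a@B1, b@B3, c@B5, d@B3, e@B5, f@B2}  OUT={a@B1, b@B6, c@B6, d@B3, e@B5, f@B2}

Merge at B2: IN[B2] = OUT[B1] = {a@B1, b@B3, c@B2, c@B4, d@B3, e@B0, f@B2}
Applying B2's transfer function to that IN value gives OUT[B2] (row B2 above).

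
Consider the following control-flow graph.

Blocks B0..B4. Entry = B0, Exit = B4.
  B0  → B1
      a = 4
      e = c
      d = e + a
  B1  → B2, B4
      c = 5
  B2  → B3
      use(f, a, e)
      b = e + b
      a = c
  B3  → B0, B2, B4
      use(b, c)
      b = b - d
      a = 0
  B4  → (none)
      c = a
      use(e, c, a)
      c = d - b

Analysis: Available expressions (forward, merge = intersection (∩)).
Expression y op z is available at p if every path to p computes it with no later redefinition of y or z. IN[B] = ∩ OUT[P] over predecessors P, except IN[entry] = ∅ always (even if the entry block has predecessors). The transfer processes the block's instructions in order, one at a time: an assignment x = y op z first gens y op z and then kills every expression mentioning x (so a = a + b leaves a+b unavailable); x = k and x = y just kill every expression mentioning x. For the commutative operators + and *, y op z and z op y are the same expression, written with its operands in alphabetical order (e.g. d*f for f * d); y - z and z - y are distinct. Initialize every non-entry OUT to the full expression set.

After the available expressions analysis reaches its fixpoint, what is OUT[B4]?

Fixpoint table:
  B0:  IN={}  OUT={a+e}
  B1:  IN={a+e}  OUT={a+e}
  B2:  IN={}  OUT={}
  B3:  IN={}  OUT={}
  B4:  IN={}  OUT={d-b}

Merge at B4: IN[B4] = OUT[B1] ∩ OUT[B3] = {}
Applying B4's transfer function to that IN value gives OUT[B4] (row B4 above).

Answer: {d-b}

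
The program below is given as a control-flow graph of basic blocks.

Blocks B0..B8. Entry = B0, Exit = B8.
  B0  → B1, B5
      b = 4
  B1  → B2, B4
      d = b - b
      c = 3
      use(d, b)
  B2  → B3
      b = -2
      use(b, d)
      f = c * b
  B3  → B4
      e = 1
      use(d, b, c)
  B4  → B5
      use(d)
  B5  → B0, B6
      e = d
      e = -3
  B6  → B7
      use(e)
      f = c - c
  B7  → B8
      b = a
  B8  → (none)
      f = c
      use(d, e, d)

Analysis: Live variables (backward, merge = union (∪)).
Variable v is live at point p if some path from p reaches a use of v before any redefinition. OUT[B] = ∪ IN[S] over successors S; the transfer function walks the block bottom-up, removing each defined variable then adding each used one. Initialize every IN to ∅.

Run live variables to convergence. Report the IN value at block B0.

Answer: {a, c, d}

Trace:
Per-block solution:
  B0:   IN={a, c, d}   OUT={a, b, c, d}
  B1:   IN={a, b}   OUT={a, c, d}
  B2:   IN={a, c, d}   OUT={a, b, c, d}
  B3:   IN={a, b, c, d}   OUT={a, c, d}
  B4:   IN={a, c, d}   OUT={a, c, d}
  B5:   IN={a, c, d}   OUT={a, c, d, e}
  B6:   IN={a, c, d, e}   OUT={a, c, d, e}
  B7:   IN={a, c, d, e}   OUT={c, d, e}
  B8:   IN={c, d, e}   OUT={}

Merge at B0: OUT[B0] = IN[B1] ⊔ IN[B5] = {a, b, c, d}
Applying B0's transfer function to that OUT value gives IN[B0] (row B0 above).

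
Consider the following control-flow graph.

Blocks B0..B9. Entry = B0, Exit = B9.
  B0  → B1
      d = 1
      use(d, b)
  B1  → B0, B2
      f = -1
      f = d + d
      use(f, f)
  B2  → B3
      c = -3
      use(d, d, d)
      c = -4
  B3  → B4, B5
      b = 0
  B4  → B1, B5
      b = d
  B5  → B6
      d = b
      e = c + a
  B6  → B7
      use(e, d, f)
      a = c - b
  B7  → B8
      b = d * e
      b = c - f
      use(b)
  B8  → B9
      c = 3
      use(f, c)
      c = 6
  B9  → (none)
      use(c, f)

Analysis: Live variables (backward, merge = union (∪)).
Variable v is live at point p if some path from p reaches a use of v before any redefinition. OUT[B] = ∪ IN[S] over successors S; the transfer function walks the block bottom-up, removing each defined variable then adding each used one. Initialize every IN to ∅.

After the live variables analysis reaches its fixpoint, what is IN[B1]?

Converged values:
  B0:  IN={a, b}  OUT={a, b, d}
  B1:  IN={a, b, d}  OUT={a, b, d, f}
  B2:  IN={a, d, f}  OUT={a, c, d, f}
  B3:  IN={a, c, d, f}  OUT={a, b, c, d, f}
  B4:  IN={a, c, d, f}  OUT={a, b, c, d, f}
  B5:  IN={a, b, c, f}  OUT={b, c, d, e, f}
  B6:  IN={b, c, d, e, f}  OUT={c, d, e, f}
  B7:  IN={c, d, e, f}  OUT={f}
  B8:  IN={f}  OUT={c, f}
  B9:  IN={c, f}  OUT={}

Merge at B1: OUT[B1] = IN[B0] ⊔ IN[B2] = {a, b, d, f}
Applying B1's transfer function to that OUT value gives IN[B1] (row B1 above).

Answer: {a, b, d}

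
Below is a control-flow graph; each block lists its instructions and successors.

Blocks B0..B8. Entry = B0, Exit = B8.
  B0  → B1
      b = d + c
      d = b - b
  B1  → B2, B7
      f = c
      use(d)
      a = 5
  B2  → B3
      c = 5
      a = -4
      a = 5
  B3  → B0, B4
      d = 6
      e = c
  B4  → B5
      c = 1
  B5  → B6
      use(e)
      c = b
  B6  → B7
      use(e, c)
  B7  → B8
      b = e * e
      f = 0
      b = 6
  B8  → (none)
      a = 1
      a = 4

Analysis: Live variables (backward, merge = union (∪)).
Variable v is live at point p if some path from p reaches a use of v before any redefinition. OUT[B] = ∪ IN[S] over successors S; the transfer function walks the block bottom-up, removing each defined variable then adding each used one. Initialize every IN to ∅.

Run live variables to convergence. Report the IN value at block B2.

Answer: {b}

Derivation:
Fixpoint table:
  B0: | IN={c, d, e} | OUT={b, c, d, e}
  B1: | IN={b, c, d, e} | OUT={b, e}
  B2: | IN={b} | OUT={b, c}
  B3: | IN={b, c} | OUT={b, c, d, e}
  B4: | IN={b, e} | OUT={b, e}
  B5: | IN={b, e} | OUT={c, e}
  B6: | IN={c, e} | OUT={e}
  B7: | IN={e} | OUT={}
  B8: | IN={} | OUT={}

Merge at B2: OUT[B2] = IN[B3] = {b, c}
Applying B2's transfer function to that OUT value gives IN[B2] (row B2 above).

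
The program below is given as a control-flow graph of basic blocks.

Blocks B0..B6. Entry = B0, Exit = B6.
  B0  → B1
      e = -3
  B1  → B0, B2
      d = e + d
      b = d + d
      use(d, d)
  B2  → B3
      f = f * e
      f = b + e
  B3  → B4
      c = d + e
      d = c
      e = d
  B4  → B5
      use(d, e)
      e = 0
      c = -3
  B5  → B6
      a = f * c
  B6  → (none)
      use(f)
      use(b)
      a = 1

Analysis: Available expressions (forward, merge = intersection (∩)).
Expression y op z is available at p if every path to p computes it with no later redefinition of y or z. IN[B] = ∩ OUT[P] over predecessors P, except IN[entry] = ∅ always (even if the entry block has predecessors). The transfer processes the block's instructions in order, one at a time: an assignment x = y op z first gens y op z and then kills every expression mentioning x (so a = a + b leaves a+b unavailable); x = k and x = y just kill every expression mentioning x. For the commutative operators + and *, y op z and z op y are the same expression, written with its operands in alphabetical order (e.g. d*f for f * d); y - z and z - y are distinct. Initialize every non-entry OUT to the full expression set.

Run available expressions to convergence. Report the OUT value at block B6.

Per-block solution:
  B0: | IN={} | OUT={}
  B1: | IN={} | OUT={d+d}
  B2: | IN={d+d} | OUT={b+e, d+d}
  B3: | IN={b+e, d+d} | OUT={}
  B4: | IN={} | OUT={}
  B5: | IN={} | OUT={c*f}
  B6: | IN={c*f} | OUT={c*f}

Merge at B6: IN[B6] = OUT[B5] = {c*f}
Applying B6's transfer function to that IN value gives OUT[B6] (row B6 above).

Answer: {c*f}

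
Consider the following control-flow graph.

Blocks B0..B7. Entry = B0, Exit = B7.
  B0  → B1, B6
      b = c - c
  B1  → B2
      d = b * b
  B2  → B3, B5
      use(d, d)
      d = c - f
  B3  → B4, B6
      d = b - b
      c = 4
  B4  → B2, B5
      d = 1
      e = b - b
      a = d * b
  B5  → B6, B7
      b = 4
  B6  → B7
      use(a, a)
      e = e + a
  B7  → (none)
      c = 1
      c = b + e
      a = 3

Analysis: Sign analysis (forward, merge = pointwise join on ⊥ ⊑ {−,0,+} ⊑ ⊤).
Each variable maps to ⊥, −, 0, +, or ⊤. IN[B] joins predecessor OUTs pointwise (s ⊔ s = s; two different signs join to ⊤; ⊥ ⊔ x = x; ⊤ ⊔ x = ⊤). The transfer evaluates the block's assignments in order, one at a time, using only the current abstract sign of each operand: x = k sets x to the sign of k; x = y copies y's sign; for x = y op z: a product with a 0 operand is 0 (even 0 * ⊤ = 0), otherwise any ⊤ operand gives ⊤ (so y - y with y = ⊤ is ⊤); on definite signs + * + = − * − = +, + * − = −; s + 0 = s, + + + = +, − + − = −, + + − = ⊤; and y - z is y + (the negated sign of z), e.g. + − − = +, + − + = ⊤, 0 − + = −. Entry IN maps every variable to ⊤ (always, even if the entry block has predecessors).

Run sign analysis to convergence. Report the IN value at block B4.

Converged values:
  B0:  IN=(all ⊤)  OUT=(all ⊤)
  B1:  IN=(all ⊤)  OUT=(all ⊤)
  B2:  IN=(all ⊤)  OUT=(all ⊤)
  B3:  IN=(all ⊤)  OUT={c:+; rest ⊤}
  B4:  IN={c:+; rest ⊤}  OUT={c:+, d:+; rest ⊤}
  B5:  IN=(all ⊤)  OUT={b:+; rest ⊤}
  B6:  IN=(all ⊤)  OUT=(all ⊤)
  B7:  IN=(all ⊤)  OUT={a:+; rest ⊤}

Merge at B4: IN[B4] = OUT[B3] = {a: ⊤, b: ⊤, c: +, d: ⊤, e: ⊤, f: ⊤}

Answer: {a: ⊤, b: ⊤, c: +, d: ⊤, e: ⊤, f: ⊤}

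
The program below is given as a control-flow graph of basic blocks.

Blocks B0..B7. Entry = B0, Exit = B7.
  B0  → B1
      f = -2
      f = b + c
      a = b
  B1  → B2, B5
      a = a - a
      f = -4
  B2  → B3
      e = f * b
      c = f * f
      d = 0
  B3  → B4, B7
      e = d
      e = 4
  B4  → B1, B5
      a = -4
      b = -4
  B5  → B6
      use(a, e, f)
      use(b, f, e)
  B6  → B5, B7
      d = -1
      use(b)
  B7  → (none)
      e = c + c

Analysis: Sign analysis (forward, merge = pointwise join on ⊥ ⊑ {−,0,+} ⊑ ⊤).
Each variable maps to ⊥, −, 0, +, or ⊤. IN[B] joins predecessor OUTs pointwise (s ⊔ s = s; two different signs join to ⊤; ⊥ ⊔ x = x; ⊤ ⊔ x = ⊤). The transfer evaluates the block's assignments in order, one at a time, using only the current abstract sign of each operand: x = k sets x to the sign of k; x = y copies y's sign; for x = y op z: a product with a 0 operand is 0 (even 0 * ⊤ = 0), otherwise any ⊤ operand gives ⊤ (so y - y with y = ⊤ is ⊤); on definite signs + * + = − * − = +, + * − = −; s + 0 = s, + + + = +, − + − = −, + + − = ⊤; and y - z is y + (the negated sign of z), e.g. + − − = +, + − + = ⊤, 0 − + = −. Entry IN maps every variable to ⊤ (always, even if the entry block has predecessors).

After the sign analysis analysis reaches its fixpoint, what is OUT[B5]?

Answer: {a: ⊤, b: ⊤, c: ⊤, d: ⊤, e: ⊤, f: -}

Working:
Fixpoint table:
  B0: | IN=(all ⊤) | OUT=(all ⊤)
  B1: | IN=(all ⊤) | OUT={f:-; rest ⊤}
  B2: | IN={f:-; rest ⊤} | OUT={c:+, d:0, f:-; rest ⊤}
  B3: | IN={c:+, d:0, f:-; rest ⊤} | OUT={c:+, d:0, e:+, f:-; rest ⊤}
  B4: | IN={c:+, d:0, e:+, f:-; rest ⊤} | OUT={a:-, b:-, c:+, d:0, e:+, f:-; rest ⊤}
  B5: | IN={f:-; rest ⊤} | OUT={f:-; rest ⊤}
  B6: | IN={f:-; rest ⊤} | OUT={d:-, f:-; rest ⊤}
  B7: | IN={f:-; rest ⊤} | OUT={f:-; rest ⊤}

Merge at B5: IN[B5] = OUT[B1] ⊔ OUT[B4] ⊔ OUT[B6] = {a: ⊤, b: ⊤, c: ⊤, d: ⊤, e: ⊤, f: -}
Applying B5's transfer function to that IN value gives OUT[B5] (row B5 above).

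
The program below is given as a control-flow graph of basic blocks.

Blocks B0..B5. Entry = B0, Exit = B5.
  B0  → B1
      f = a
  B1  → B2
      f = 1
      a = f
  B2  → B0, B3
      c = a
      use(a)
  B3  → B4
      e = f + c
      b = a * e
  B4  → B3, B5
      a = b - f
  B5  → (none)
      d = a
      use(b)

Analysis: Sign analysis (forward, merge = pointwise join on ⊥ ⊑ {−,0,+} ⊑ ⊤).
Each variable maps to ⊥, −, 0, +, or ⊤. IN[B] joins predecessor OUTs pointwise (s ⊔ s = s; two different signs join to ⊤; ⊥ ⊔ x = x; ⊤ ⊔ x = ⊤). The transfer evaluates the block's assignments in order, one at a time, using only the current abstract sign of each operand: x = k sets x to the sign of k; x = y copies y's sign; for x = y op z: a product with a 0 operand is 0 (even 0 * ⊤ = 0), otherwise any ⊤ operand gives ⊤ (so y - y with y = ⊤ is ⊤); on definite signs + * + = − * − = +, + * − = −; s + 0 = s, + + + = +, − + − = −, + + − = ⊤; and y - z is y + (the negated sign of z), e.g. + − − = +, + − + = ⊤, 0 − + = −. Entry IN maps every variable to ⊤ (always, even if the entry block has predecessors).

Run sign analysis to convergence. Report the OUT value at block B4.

Answer: {a: ⊤, b: ⊤, c: +, d: ⊤, e: +, f: +}

Derivation:
Fixpoint table:
  B0:  IN=(all ⊤)  OUT=(all ⊤)
  B1:  IN=(all ⊤)  OUT={a:+, f:+; rest ⊤}
  B2:  IN={a:+, f:+; rest ⊤}  OUT={a:+, c:+, f:+; rest ⊤}
  B3:  IN={c:+, f:+; rest ⊤}  OUT={c:+, e:+, f:+; rest ⊤}
  B4:  IN={c:+, e:+, f:+; rest ⊤}  OUT={c:+, e:+, f:+; rest ⊤}
  B5:  IN={c:+, e:+, f:+; rest ⊤}  OUT={c:+, e:+, f:+; rest ⊤}

Merge at B4: IN[B4] = OUT[B3] = {a: ⊤, b: ⊤, c: +, d: ⊤, e: +, f: +}
Applying B4's transfer function to that IN value gives OUT[B4] (row B4 above).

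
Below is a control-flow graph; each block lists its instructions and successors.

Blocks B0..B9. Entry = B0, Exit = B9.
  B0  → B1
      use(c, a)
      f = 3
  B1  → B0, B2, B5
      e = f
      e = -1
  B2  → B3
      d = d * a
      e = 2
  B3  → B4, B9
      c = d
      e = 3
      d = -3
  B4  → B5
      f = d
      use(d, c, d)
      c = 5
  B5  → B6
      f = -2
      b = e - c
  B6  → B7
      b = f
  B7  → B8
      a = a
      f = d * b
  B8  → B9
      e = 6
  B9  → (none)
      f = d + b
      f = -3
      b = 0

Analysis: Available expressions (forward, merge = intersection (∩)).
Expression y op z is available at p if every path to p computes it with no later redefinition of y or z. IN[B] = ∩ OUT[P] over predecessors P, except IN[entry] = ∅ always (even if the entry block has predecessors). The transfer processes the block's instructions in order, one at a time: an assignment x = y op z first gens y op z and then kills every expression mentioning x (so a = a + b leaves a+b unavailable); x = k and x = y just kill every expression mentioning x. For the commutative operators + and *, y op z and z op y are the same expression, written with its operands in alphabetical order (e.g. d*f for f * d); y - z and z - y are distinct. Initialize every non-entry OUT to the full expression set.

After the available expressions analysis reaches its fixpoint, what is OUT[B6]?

Answer: {e-c}

Derivation:
Fixpoint table:
  B0:  IN={}  OUT={}
  B1:  IN={}  OUT={}
  B2:  IN={}  OUT={}
  B3:  IN={}  OUT={}
  B4:  IN={}  OUT={}
  B5:  IN={}  OUT={e-c}
  B6:  IN={e-c}  OUT={e-c}
  B7:  IN={e-c}  OUT={b*d, e-c}
  B8:  IN={b*d, e-c}  OUT={b*d}
  B9:  IN={}  OUT={}

Merge at B6: IN[B6] = OUT[B5] = {e-c}
Applying B6's transfer function to that IN value gives OUT[B6] (row B6 above).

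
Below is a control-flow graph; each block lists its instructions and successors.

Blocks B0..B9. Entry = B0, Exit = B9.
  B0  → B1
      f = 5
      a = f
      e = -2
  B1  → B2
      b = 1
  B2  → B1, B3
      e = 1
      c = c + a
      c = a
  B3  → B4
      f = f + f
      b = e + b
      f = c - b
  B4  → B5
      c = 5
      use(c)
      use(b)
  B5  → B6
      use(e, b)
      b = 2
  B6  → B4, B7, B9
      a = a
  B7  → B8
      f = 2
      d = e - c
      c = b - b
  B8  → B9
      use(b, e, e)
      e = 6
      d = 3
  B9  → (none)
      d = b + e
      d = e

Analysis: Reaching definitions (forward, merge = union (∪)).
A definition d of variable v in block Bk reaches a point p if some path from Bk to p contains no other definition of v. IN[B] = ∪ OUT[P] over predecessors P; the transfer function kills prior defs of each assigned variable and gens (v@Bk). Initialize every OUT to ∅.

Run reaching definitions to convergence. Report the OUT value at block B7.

Per-block solution:
  B0:   IN={}   OUT={a@B0, e@B0, f@B0}
  B1:   IN={a@B0, b@B1, c@B2, e@B0, e@B2, f@B0}   OUT={a@B0, b@B1, c@B2, e@B0, e@B2, f@B0}
  B2:   IN={a@B0, b@B1, c@B2, e@B0, e@B2, f@B0}   OUT={a@B0, b@B1, c@B2, e@B2, f@B0}
  B3:   IN={a@B0, b@B1, c@B2, e@B2, f@B0}   OUT={a@B0, b@B3, c@B2, e@B2, f@B3}
  B4:   IN={a@B0, a@B6, b@B3, b@B5, c@B2, c@B4, e@B2, f@B3}   OUT={a@B0, a@B6, b@B3, b@B5, c@B4, e@B2, f@B3}
  B5:   IN={a@B0, a@B6, b@B3, b@B5, c@B4, e@B2, f@B3}   OUT={a@B0, a@B6, b@B5, c@B4, e@B2, f@B3}
  B6:   IN={a@B0, a@B6, b@B5, c@B4, e@B2, f@B3}   OUT={a@B6, b@B5, c@B4, e@B2, f@B3}
  B7:   IN={a@B6, b@B5, c@B4, e@B2, f@B3}   OUT={a@B6, b@B5, c@B7, d@B7, e@B2, f@B7}
  B8:   IN={a@B6, b@B5, c@B7, d@B7, e@B2, f@B7}   OUT={a@B6, b@B5, c@B7, d@B8, e@B8, f@B7}
  B9:   IN={a@B6, b@B5, c@B4, c@B7, d@B8, e@B2, e@B8, f@B3, f@B7}   OUT={a@B6, b@B5, c@B4, c@B7, d@B9, e@B2, e@B8, f@B3, f@B7}

Merge at B7: IN[B7] = OUT[B6] = {a@B6, b@B5, c@B4, e@B2, f@B3}
Applying B7's transfer function to that IN value gives OUT[B7] (row B7 above).

Answer: {a@B6, b@B5, c@B7, d@B7, e@B2, f@B7}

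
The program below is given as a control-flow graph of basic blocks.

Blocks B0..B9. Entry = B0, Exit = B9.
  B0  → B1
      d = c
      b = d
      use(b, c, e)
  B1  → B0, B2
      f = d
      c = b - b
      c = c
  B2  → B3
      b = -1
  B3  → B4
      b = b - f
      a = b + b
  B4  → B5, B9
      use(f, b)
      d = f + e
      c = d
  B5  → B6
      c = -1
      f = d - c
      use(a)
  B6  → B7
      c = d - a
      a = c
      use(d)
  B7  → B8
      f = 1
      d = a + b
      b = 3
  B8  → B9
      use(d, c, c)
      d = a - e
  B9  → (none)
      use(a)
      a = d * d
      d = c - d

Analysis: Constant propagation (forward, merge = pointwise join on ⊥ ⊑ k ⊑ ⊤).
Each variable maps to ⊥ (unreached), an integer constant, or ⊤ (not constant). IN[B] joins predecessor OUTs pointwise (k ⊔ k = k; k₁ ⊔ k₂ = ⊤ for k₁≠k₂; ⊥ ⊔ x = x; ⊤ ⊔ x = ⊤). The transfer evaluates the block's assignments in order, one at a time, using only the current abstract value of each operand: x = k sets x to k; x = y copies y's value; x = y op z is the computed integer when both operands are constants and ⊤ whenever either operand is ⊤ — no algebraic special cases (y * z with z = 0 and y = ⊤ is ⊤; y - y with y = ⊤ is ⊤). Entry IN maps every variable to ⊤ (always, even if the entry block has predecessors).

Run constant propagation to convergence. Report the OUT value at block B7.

Answer: {a: ⊤, b: 3, c: ⊤, d: ⊤, e: ⊤, f: 1}

Derivation:
Fixpoint table:
  B0:   IN=(all ⊤)   OUT=(all ⊤)
  B1:   IN=(all ⊤)   OUT=(all ⊤)
  B2:   IN=(all ⊤)   OUT={b:-1; rest ⊤}
  B3:   IN={b:-1; rest ⊤}   OUT=(all ⊤)
  B4:   IN=(all ⊤)   OUT=(all ⊤)
  B5:   IN=(all ⊤)   OUT={c:-1; rest ⊤}
  B6:   IN={c:-1; rest ⊤}   OUT=(all ⊤)
  B7:   IN=(all ⊤)   OUT={b:3, f:1; rest ⊤}
  B8:   IN={b:3, f:1; rest ⊤}   OUT={b:3, f:1; rest ⊤}
  B9:   IN=(all ⊤)   OUT=(all ⊤)

Merge at B7: IN[B7] = OUT[B6] = {a: ⊤, b: ⊤, c: ⊤, d: ⊤, e: ⊤, f: ⊤}
Applying B7's transfer function to that IN value gives OUT[B7] (row B7 above).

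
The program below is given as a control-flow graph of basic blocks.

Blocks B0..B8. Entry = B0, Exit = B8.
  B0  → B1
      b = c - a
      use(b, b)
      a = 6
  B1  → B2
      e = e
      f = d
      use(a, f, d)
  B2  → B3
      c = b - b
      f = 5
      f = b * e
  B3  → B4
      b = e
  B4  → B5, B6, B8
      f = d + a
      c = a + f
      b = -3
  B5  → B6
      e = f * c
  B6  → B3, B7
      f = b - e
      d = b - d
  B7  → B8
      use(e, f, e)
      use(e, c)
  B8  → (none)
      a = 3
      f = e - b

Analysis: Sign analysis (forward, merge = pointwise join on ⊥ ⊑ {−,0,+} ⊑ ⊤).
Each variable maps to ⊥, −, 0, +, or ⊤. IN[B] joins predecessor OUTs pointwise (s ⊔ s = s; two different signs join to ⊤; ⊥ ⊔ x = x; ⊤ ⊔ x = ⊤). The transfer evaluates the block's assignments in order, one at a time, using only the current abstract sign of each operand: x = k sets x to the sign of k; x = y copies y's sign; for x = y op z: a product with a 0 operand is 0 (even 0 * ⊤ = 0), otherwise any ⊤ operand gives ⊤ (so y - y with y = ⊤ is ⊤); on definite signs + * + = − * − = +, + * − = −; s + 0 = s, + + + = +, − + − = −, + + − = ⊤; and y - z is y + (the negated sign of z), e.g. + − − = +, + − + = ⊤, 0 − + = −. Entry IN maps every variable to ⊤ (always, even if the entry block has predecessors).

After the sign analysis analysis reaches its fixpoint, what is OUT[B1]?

Answer: {a: +, b: ⊤, c: ⊤, d: ⊤, e: ⊤, f: ⊤}

Trace:
Fixpoint table:
  B0: | IN=(all ⊤) | OUT={a:+; rest ⊤}
  B1: | IN={a:+; rest ⊤} | OUT={a:+; rest ⊤}
  B2: | IN={a:+; rest ⊤} | OUT={a:+; rest ⊤}
  B3: | IN={a:+; rest ⊤} | OUT={a:+; rest ⊤}
  B4: | IN={a:+; rest ⊤} | OUT={a:+, b:-; rest ⊤}
  B5: | IN={a:+, b:-; rest ⊤} | OUT={a:+, b:-; rest ⊤}
  B6: | IN={a:+, b:-; rest ⊤} | OUT={a:+, b:-; rest ⊤}
  B7: | IN={a:+, b:-; rest ⊤} | OUT={a:+, b:-; rest ⊤}
  B8: | IN={a:+, b:-; rest ⊤} | OUT={a:+, b:-; rest ⊤}

Merge at B1: IN[B1] = OUT[B0] = {a: +, b: ⊤, c: ⊤, d: ⊤, e: ⊤, f: ⊤}
Applying B1's transfer function to that IN value gives OUT[B1] (row B1 above).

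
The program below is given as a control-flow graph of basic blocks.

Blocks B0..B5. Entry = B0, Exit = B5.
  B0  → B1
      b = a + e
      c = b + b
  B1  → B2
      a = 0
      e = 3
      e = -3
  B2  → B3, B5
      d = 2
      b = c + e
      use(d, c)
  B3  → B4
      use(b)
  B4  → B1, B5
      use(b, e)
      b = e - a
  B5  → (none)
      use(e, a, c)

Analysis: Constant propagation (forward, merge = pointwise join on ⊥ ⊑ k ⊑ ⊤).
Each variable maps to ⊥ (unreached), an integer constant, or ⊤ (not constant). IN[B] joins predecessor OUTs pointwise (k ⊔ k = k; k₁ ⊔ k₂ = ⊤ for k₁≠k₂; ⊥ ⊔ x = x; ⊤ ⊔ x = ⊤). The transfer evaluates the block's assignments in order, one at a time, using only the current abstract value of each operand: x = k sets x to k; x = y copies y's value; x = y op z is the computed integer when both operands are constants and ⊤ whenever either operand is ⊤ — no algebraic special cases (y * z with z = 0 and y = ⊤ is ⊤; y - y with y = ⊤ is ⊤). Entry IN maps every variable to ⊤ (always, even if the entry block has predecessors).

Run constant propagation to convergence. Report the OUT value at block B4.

Converged values:
  B0:  IN=(all ⊤)  OUT=(all ⊤)
  B1:  IN=(all ⊤)  OUT={a:0, e:-3; rest ⊤}
  B2:  IN={a:0, e:-3; rest ⊤}  OUT={a:0, d:2, e:-3; rest ⊤}
  B3:  IN={a:0, d:2, e:-3; rest ⊤}  OUT={a:0, d:2, e:-3; rest ⊤}
  B4:  IN={a:0, d:2, e:-3; rest ⊤}  OUT={a:0, b:-3, d:2, e:-3; rest ⊤}
  B5:  IN={a:0, d:2, e:-3; rest ⊤}  OUT={a:0, d:2, e:-3; rest ⊤}

Merge at B4: IN[B4] = OUT[B3] = {a: 0, b: ⊤, c: ⊤, d: 2, e: -3, f: ⊤}
Applying B4's transfer function to that IN value gives OUT[B4] (row B4 above).

Answer: {a: 0, b: -3, c: ⊤, d: 2, e: -3, f: ⊤}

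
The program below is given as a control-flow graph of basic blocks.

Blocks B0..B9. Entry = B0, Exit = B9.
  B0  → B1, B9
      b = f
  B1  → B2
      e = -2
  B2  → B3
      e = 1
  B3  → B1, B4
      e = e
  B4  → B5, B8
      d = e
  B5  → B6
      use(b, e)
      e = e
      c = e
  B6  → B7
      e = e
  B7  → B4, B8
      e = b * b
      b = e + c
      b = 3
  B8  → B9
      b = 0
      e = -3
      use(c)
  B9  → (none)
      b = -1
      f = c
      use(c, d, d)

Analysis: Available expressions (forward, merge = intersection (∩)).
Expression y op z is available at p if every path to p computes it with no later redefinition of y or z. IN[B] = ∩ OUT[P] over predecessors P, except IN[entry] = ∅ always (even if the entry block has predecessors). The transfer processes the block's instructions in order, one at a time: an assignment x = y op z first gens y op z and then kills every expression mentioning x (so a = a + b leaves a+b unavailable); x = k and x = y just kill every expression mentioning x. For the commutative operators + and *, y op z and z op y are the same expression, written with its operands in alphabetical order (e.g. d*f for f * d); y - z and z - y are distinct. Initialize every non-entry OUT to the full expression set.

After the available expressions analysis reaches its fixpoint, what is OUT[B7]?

Fixpoint table:
  B0: | IN={} | OUT={}
  B1: | IN={} | OUT={}
  B2: | IN={} | OUT={}
  B3: | IN={} | OUT={}
  B4: | IN={} | OUT={}
  B5: | IN={} | OUT={}
  B6: | IN={} | OUT={}
  B7: | IN={} | OUT={c+e}
  B8: | IN={} | OUT={}
  B9: | IN={} | OUT={}

Merge at B7: IN[B7] = OUT[B6] = {}
Applying B7's transfer function to that IN value gives OUT[B7] (row B7 above).

Answer: {c+e}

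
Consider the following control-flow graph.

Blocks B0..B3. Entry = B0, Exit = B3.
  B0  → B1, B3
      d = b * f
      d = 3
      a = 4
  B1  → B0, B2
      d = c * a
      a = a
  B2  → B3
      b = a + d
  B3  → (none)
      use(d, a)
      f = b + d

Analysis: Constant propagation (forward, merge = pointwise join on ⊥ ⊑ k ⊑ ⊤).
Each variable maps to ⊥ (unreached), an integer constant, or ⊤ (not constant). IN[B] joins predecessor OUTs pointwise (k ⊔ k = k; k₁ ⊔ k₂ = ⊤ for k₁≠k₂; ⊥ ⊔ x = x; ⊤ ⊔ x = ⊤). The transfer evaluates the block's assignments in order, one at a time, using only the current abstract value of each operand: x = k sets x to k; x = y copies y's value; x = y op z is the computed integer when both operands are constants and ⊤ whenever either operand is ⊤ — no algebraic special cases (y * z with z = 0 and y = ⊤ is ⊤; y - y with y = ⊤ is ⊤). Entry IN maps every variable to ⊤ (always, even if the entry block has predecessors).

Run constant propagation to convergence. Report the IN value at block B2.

Fixpoint table:
  B0: | IN=(all ⊤) | OUT={a:4, d:3; rest ⊤}
  B1: | IN={a:4, d:3; rest ⊤} | OUT={a:4; rest ⊤}
  B2: | IN={a:4; rest ⊤} | OUT={a:4; rest ⊤}
  B3: | IN={a:4; rest ⊤} | OUT={a:4; rest ⊤}

Merge at B2: IN[B2] = OUT[B1] = {a: 4, b: ⊤, c: ⊤, d: ⊤, e: ⊤, f: ⊤}

Answer: {a: 4, b: ⊤, c: ⊤, d: ⊤, e: ⊤, f: ⊤}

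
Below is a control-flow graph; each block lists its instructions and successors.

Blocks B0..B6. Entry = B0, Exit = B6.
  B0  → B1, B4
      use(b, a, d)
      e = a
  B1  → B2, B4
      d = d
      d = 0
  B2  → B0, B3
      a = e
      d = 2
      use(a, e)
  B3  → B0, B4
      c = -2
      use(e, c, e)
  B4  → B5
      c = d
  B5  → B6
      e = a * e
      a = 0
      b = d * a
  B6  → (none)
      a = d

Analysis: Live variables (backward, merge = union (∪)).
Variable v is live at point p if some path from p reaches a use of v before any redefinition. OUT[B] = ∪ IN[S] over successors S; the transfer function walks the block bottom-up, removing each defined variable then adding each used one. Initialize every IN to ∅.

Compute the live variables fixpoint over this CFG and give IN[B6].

Fixpoint table:
  B0:  IN={a, b, d}  OUT={a, b, d, e}
  B1:  IN={a, b, d, e}  OUT={a, b, d, e}
  B2:  IN={b, e}  OUT={a, b, d, e}
  B3:  IN={a, b, d, e}  OUT={a, b, d, e}
  B4:  IN={a, d, e}  OUT={a, d, e}
  B5:  IN={a, d, e}  OUT={d}
  B6:  IN={d}  OUT={}

B6 is the boundary node: OUT[B6] = {}
Applying B6's transfer function to that OUT value gives IN[B6] (row B6 above).

Answer: {d}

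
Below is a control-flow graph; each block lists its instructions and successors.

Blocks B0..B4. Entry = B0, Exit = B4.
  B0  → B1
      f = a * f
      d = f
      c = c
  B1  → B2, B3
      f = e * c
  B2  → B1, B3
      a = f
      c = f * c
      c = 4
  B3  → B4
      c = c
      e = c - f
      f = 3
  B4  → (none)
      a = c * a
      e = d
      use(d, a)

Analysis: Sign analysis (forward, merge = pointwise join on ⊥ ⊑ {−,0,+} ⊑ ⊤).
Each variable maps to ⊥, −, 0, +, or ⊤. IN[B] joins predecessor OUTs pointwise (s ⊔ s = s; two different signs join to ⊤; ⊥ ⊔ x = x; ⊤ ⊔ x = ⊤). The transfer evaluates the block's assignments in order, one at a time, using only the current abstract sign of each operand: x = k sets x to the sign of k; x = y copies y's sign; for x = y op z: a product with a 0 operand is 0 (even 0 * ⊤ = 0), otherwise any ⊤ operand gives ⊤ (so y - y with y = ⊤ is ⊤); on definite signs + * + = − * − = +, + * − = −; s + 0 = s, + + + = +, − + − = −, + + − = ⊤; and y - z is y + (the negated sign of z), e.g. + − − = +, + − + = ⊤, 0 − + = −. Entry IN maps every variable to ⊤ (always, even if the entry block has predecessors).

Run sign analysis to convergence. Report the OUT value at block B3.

Per-block solution:
  B0: | IN=(all ⊤) | OUT=(all ⊤)
  B1: | IN=(all ⊤) | OUT=(all ⊤)
  B2: | IN=(all ⊤) | OUT={c:+; rest ⊤}
  B3: | IN=(all ⊤) | OUT={f:+; rest ⊤}
  B4: | IN={f:+; rest ⊤} | OUT={f:+; rest ⊤}

Merge at B3: IN[B3] = OUT[B1] ⊔ OUT[B2] = {a: ⊤, b: ⊤, c: ⊤, d: ⊤, e: ⊤, f: ⊤}
Applying B3's transfer function to that IN value gives OUT[B3] (row B3 above).

Answer: {a: ⊤, b: ⊤, c: ⊤, d: ⊤, e: ⊤, f: +}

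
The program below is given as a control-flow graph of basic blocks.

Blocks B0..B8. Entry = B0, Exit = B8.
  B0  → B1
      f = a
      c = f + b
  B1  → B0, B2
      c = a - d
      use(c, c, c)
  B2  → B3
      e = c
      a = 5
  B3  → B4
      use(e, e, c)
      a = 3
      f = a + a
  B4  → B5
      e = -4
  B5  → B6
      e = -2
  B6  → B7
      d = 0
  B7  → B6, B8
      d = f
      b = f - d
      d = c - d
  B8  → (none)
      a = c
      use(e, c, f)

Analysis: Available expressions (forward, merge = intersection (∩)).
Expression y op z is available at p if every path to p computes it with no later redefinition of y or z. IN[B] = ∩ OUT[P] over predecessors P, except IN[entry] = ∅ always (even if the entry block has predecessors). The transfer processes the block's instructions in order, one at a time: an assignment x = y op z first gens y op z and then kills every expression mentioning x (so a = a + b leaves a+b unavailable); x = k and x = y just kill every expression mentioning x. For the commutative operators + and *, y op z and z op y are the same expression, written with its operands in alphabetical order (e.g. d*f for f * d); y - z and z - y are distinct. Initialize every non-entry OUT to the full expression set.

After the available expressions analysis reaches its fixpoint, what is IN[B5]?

Fixpoint table:
  B0: | IN={} | OUT={b+f}
  B1: | IN={b+f} | OUT={a-d, b+f}
  B2: | IN={a-d, b+f} | OUT={b+f}
  B3: | IN={b+f} | OUT={a+a}
  B4: | IN={a+a} | OUT={a+a}
  B5: | IN={a+a} | OUT={a+a}
  B6: | IN={a+a} | OUT={a+a}
  B7: | IN={a+a} | OUT={a+a}
  B8: | IN={a+a} | OUT={}

Merge at B5: IN[B5] = OUT[B4] = {a+a}

Answer: {a+a}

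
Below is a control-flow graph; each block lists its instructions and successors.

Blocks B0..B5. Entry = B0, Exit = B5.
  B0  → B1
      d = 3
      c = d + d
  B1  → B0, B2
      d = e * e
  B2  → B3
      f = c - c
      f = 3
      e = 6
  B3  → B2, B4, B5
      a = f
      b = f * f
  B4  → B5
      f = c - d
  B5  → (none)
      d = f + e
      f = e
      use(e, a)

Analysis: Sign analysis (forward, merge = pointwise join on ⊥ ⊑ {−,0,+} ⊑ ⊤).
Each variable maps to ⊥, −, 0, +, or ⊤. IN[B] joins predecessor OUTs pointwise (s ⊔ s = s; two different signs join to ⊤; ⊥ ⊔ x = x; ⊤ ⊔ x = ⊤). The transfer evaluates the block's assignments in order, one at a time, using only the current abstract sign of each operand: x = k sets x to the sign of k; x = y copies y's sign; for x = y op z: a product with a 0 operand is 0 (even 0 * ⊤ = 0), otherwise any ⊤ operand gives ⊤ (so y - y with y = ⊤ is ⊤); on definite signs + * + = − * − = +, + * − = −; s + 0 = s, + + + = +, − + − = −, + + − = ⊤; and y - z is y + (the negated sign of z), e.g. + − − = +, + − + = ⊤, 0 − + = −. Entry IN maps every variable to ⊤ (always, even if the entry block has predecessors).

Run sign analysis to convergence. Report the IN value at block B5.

Answer: {a: +, b: +, c: +, d: ⊤, e: +, f: ⊤}

Trace:
Converged values:
  B0:  IN=(all ⊤)  OUT={c:+, d:+; rest ⊤}
  B1:  IN={c:+, d:+; rest ⊤}  OUT={c:+; rest ⊤}
  B2:  IN={c:+; rest ⊤}  OUT={c:+, e:+, f:+; rest ⊤}
  B3:  IN={c:+, e:+, f:+; rest ⊤}  OUT={a:+, b:+, c:+, e:+, f:+; rest ⊤}
  B4:  IN={a:+, b:+, c:+, e:+, f:+; rest ⊤}  OUT={a:+, b:+, c:+, e:+; rest ⊤}
  B5:  IN={a:+, b:+, c:+, e:+; rest ⊤}  OUT={a:+, b:+, c:+, e:+, f:+; rest ⊤}

Merge at B5: IN[B5] = OUT[B3] ⊔ OUT[B4] = {a: +, b: +, c: +, d: ⊤, e: +, f: ⊤}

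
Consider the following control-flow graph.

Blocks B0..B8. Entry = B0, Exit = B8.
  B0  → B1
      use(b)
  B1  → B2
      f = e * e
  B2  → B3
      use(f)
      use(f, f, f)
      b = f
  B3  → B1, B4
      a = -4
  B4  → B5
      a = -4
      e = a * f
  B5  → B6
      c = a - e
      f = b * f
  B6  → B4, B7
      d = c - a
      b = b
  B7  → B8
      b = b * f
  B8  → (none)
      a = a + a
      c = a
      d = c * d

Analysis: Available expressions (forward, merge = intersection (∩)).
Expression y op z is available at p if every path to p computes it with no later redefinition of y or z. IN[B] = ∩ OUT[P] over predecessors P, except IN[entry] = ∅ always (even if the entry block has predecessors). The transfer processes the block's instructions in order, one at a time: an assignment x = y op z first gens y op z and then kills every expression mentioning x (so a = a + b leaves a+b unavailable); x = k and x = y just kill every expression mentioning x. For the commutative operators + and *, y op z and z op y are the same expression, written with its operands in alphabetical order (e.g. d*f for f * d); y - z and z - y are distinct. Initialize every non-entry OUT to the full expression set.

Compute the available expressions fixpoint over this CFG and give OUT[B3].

Answer: {e*e}

Working:
Converged values:
  B0:  IN={}  OUT={}
  B1:  IN={}  OUT={e*e}
  B2:  IN={e*e}  OUT={e*e}
  B3:  IN={e*e}  OUT={e*e}
  B4:  IN={}  OUT={a*f}
  B5:  IN={a*f}  OUT={a-e}
  B6:  IN={a-e}  OUT={a-e, c-a}
  B7:  IN={a-e, c-a}  OUT={a-e, c-a}
  B8:  IN={a-e, c-a}  OUT={}

Merge at B3: IN[B3] = OUT[B2] = {e*e}
Applying B3's transfer function to that IN value gives OUT[B3] (row B3 above).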